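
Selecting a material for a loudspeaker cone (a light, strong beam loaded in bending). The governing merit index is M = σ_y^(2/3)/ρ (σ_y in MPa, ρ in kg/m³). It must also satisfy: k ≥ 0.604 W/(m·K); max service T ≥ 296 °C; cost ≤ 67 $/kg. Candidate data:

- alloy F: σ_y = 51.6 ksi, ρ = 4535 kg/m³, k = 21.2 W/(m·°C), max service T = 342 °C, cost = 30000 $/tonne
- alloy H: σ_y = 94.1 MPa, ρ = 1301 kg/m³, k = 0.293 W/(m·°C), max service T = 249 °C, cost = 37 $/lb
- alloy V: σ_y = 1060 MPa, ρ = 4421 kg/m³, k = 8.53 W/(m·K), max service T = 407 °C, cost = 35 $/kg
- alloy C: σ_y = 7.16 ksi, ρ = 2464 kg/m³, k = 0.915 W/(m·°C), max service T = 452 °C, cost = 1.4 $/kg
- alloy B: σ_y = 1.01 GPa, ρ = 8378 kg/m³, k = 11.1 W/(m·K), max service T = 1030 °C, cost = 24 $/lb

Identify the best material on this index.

alloy V

Screen on constraints: k ≥ 0.604 W/(m·K); max service T ≥ 296 °C; cost ≤ 67 $/kg. Survivors: alloy F, alloy V, alloy C, alloy B.
In SI units:
  alloy F: σ_y = 355.8 MPa, ρ = 4535 kg/m³
  alloy V: σ_y = 1060 MPa, ρ = 4421 kg/m³
  alloy C: σ_y = 49.37 MPa, ρ = 2464 kg/m³
  alloy B: σ_y = 1010 MPa, ρ = 8378 kg/m³
  alloy V: M = 23.5×10⁻³
  alloy B: M = 12.0×10⁻³
  alloy F: M = 11.1×10⁻³
  alloy C: M = 5.46×10⁻³
Alloy V has the largest M.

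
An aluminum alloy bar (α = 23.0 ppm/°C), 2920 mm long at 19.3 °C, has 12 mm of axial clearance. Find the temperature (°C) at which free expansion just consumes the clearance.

α·L₀·ΔT = 12.0 mm ⇒ ΔT = 12.0 / (23.0×10⁻⁶ × 2920.0) = 178.7 K.
T = 19.3 + 178.7 = 198.0 °C.

198 °C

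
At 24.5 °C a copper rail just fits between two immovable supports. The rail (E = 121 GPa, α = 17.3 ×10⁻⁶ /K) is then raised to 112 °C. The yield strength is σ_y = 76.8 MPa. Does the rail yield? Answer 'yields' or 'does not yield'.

ΔT = 87.50 K. Constrained thermal stress σ = E·α·ΔT = 121.0×10³ MPa × 17.3×10⁻⁶ × 87.50 = 183 MPa (compressive).
Compare to σ_y = 76.8 MPa: σ ≥ σ_y, so it yields.

yields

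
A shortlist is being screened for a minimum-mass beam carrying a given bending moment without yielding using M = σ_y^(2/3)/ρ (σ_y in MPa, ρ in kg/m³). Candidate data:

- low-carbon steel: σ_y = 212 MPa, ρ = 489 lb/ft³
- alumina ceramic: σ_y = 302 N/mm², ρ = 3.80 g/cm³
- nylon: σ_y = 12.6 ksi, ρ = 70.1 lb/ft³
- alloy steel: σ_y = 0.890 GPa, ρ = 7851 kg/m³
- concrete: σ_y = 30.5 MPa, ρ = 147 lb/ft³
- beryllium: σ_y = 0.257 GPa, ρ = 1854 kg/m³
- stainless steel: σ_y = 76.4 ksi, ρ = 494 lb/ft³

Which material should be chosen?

beryllium

Putting every candidate on a common basis:
  low-carbon steel: σ_y = 212.0 MPa, ρ = 7833 kg/m³
  alumina ceramic: σ_y = 302.0 MPa, ρ = 3800 kg/m³
  nylon: σ_y = 86.87 MPa, ρ = 1123 kg/m³
  alloy steel: σ_y = 890.0 MPa, ρ = 7851 kg/m³
  concrete: σ_y = 30.50 MPa, ρ = 2355 kg/m³
  beryllium: σ_y = 257.0 MPa, ρ = 1854 kg/m³
  stainless steel: σ_y = 526.8 MPa, ρ = 7913 kg/m³
  beryllium: M = 21.8×10⁻³
  nylon: M = 17.5×10⁻³
  alumina ceramic: M = 11.8×10⁻³
  alloy steel: M = 11.8×10⁻³
  stainless steel: M = 8.24×10⁻³
  low-carbon steel: M = 4.54×10⁻³
  concrete: M = 4.15×10⁻³
Highest index: beryllium.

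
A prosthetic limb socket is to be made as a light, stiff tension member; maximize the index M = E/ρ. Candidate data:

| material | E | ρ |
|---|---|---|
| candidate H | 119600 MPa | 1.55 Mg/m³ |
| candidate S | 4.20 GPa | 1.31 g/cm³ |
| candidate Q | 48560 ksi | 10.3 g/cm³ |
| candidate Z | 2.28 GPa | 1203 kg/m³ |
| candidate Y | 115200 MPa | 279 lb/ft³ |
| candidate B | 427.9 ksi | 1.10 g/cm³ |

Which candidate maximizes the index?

candidate H

Normalizing units and computing the index:
  candidate H: E = 119.6 GPa, ρ = 1550 kg/m³
  candidate S: E = 4.200 GPa, ρ = 1310 kg/m³
  candidate Q: E = 334.8 GPa, ρ = 10300 kg/m³
  candidate Z: E = 2.280 GPa, ρ = 1203 kg/m³
  candidate Y: E = 115.2 GPa, ρ = 4469 kg/m³
  candidate B: E = 2.950 GPa, ρ = 1100 kg/m³
  candidate H: M = 77.2 MN·m/kg
  candidate Q: M = 32.5 MN·m/kg
  candidate Y: M = 25.8 MN·m/kg
  candidate S: M = 3.21 MN·m/kg
  candidate B: M = 2.68 MN·m/kg
  candidate Z: M = 1.90 MN·m/kg
Candidate H has the largest M.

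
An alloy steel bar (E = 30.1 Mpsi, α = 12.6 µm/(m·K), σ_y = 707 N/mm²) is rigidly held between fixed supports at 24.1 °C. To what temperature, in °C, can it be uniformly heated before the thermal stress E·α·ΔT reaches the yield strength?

294 °C

E = 30.1 Mpsi = 207.5 GPa.
σ_y = 707 N/mm² = 707.0 MPa.
E·α·ΔT = 707.0 MPa ⇒ ΔT = 707.0 / (207.5×10³ × 12.6×10⁻⁶) = 270.4 K.
T = 24.1 + 270.4 = 294.5 °C.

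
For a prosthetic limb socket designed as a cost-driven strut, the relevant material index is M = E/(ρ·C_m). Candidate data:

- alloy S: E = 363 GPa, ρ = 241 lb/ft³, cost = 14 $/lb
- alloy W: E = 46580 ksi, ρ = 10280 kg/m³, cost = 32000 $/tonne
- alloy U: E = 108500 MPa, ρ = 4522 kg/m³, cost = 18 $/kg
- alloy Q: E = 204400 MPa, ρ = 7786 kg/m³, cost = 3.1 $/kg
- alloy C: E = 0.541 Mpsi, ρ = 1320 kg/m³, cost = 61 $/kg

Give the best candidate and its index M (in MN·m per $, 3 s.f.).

alloy Q, M = 8.47 MN·m per $

Convert each candidate to consistent units, then evaluate M:
  alloy S: E = 363.0 GPa, ρ = 3860 kg/m³, cost = 30.86 $/kg
  alloy W: E = 321.2 GPa, ρ = 10280 kg/m³, cost = 32.00 $/kg
  alloy U: E = 108.5 GPa, ρ = 4522 kg/m³, cost = 18.00 $/kg
  alloy Q: E = 204.4 GPa, ρ = 7786 kg/m³, cost = 3.100 $/kg
  alloy C: E = 3.730 GPa, ρ = 1320 kg/m³, cost = 61.00 $/kg
  alloy Q: M = 8.47 MN·m per $
  alloy S: M = 3.05 MN·m per $
  alloy U: M = 1.33 MN·m per $
  alloy W: M = 0.976 MN·m per $
  alloy C: M = 0.0463 MN·m per $
Alloy Q ranks first.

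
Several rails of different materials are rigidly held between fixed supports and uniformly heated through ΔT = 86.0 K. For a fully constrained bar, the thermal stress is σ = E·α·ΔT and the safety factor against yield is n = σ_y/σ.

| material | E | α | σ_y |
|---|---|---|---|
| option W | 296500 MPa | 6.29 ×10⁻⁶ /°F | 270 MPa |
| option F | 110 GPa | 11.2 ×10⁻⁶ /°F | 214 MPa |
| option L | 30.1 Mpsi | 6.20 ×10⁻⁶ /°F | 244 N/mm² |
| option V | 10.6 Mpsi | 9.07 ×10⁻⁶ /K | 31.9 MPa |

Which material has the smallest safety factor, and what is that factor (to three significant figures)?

option V, n = 0.560

In consistent units (E in GPa, α in ×10⁻⁶/K, σ_y in MPa):
  option W: E = 296.5, α = 11.3, σ_y = 270.0 → σ = 289 MPa, n = 0.935
  option F: E = 110.0, α = 20.2, σ_y = 214.0 → σ = 191 MPa, n = 1.12
  option L: E = 207.5, α = 11.2, σ_y = 244.0 → σ = 199 MPa, n = 1.23
  option V: E = 73.08, α = 9.07, σ_y = 31.90 → σ = 57.0 MPa, n = 0.560
Smallest n: option V with n = 0.560.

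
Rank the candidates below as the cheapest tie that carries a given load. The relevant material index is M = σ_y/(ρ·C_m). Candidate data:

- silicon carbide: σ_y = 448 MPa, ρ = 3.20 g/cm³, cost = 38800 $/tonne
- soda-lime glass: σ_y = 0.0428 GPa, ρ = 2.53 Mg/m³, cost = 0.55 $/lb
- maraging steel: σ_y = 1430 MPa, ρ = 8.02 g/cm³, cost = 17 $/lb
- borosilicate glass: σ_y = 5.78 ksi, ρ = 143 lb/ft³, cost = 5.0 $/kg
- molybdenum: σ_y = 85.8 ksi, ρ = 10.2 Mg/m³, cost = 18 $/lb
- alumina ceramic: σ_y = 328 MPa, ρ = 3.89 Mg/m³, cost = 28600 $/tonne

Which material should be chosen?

soda-lime glass

Putting every candidate on a common basis:
  silicon carbide: σ_y = 448.0 MPa, ρ = 3200 kg/m³, cost = 38.80 $/kg
  soda-lime glass: σ_y = 42.80 MPa, ρ = 2530 kg/m³, cost = 1.213 $/kg
  maraging steel: σ_y = 1430 MPa, ρ = 8020 kg/m³, cost = 37.48 $/kg
  borosilicate glass: σ_y = 39.85 MPa, ρ = 2291 kg/m³, cost = 5.000 $/kg
  molybdenum: σ_y = 591.6 MPa, ρ = 10200 kg/m³, cost = 39.68 $/kg
  alumina ceramic: σ_y = 328.0 MPa, ρ = 3890 kg/m³, cost = 28.60 $/kg
  soda-lime glass: M = 14.0 kN·m per $
  maraging steel: M = 4.76 kN·m per $
  silicon carbide: M = 3.61 kN·m per $
  borosilicate glass: M = 3.48 kN·m per $
  alumina ceramic: M = 2.95 kN·m per $
  molybdenum: M = 1.46 kN·m per $
Highest index: soda-lime glass.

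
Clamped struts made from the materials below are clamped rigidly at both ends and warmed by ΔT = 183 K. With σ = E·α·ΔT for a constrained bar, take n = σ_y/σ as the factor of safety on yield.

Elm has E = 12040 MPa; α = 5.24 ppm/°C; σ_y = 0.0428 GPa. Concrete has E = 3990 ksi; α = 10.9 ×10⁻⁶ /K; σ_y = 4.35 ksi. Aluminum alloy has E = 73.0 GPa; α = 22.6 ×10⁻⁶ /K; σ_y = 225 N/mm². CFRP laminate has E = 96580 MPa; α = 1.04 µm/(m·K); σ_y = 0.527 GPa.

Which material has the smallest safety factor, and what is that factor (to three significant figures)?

concrete, n = 0.547

Converting E to GPa, α to ×10⁻⁶/K, σ_y to MPa, then σ and n for each:
  elm: E = 12.04, α = 5.24, σ_y = 42.80 → σ = 11.5 MPa, n = 3.71
  concrete: E = 27.51, α = 10.9, σ_y = 29.99 → σ = 54.9 MPa, n = 0.547
  aluminum alloy: E = 73.00, α = 22.6, σ_y = 225.0 → σ = 302 MPa, n = 0.745
  CFRP laminate: E = 96.58, α = 1.04, σ_y = 527.0 → σ = 18.4 MPa, n = 28.7
Concrete has the lowest safety factor, n = 0.547.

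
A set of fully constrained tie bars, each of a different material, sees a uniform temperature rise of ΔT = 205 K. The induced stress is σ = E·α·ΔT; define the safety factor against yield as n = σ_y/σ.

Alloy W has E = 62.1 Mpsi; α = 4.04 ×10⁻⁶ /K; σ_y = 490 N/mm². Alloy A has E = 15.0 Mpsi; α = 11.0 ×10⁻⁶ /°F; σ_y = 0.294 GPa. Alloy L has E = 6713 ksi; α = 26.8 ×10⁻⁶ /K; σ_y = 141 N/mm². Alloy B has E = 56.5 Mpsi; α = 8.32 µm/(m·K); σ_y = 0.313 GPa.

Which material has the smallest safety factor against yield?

alloy B

In consistent units (E in GPa, α in ×10⁻⁶/K, σ_y in MPa):
  alloy W: E = 428.2, α = 4.04, σ_y = 490.0 → σ = 355 MPa, n = 1.38
  alloy A: E = 103.4, α = 19.8, σ_y = 294.0 → σ = 420 MPa, n = 0.700
  alloy L: E = 46.28, α = 26.8, σ_y = 141.0 → σ = 254 MPa, n = 0.554
  alloy B: E = 389.6, α = 8.32, σ_y = 313.0 → σ = 664 MPa, n = 0.471
Smallest n: alloy B with n = 0.471.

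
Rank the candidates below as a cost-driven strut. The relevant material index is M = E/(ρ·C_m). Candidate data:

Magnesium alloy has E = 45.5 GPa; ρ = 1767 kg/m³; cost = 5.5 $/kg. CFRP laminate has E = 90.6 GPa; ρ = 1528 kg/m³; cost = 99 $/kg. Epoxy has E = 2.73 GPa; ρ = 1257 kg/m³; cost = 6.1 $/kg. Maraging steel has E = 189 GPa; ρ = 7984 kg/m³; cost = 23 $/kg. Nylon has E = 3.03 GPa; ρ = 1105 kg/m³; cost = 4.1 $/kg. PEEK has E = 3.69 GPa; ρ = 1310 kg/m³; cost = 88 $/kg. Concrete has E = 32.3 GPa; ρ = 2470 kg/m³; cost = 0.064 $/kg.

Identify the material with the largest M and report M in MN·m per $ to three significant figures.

Evaluate M for each candidate:
  concrete: M = 204 MN·m per $
  magnesium alloy: M = 4.68 MN·m per $
  maraging steel: M = 1.03 MN·m per $
  nylon: M = 0.669 MN·m per $
  CFRP laminate: M = 0.599 MN·m per $
  epoxy: M = 0.356 MN·m per $
  PEEK: M = 0.0320 MN·m per $
Concrete has the largest M.

concrete, M = 204 MN·m per $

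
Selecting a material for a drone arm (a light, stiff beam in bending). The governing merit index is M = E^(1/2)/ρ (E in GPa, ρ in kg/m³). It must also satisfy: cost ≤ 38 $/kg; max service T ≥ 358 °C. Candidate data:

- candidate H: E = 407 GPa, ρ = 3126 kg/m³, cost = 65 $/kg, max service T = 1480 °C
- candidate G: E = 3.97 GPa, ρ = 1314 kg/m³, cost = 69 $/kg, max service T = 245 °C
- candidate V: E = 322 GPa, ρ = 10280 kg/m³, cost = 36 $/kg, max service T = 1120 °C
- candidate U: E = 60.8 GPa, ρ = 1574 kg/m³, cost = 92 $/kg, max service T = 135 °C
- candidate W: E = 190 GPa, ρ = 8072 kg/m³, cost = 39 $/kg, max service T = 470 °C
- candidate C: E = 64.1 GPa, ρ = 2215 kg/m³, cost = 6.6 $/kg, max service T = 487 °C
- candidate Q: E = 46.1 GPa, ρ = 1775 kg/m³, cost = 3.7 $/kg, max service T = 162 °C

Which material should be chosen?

candidate C

Screen on constraints: cost ≤ 38 $/kg; max service T ≥ 358 °C. Survivors: candidate V, candidate C.
Per-candidate index values:
  candidate C: M = 3.61×10⁻³
  candidate V: M = 1.75×10⁻³
Candidate C ranks first.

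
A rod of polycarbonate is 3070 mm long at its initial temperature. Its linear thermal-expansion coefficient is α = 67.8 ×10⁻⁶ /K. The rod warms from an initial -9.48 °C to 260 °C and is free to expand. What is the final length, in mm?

3126.1 mm

ΔT = 260 − (-9.48) = 269.5 K.
ΔL = α·L₀·ΔT = 67.8×10⁻⁶ × 3070 mm × 269.5 K = 56.1 mm.
L = L₀ + ΔL = 3070 + 56.1 = 3126.1 mm.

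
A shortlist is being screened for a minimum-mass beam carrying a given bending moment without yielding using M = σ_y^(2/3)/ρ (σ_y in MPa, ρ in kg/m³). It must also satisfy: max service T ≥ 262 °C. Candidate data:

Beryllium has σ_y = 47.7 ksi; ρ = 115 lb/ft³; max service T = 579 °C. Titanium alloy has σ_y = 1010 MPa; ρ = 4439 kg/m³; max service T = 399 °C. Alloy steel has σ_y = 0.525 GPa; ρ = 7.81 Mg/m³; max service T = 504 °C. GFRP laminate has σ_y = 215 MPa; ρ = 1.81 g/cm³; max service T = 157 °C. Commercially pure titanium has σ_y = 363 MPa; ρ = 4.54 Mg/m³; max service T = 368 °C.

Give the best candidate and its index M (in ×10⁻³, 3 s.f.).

beryllium, M = 25.9×10⁻³

Screen on constraints: max service T ≥ 262 °C. Survivors: beryllium, titanium alloy, alloy steel, commercially pure titanium.
Convert each candidate to consistent units, then evaluate M:
  beryllium: σ_y = 328.9 MPa, ρ = 1842 kg/m³
  titanium alloy: σ_y = 1010 MPa, ρ = 4439 kg/m³
  alloy steel: σ_y = 525.0 MPa, ρ = 7810 kg/m³
  commercially pure titanium: σ_y = 363.0 MPa, ρ = 4540 kg/m³
  beryllium: M = 25.9×10⁻³
  titanium alloy: M = 22.7×10⁻³
  commercially pure titanium: M = 11.2×10⁻³
  alloy steel: M = 8.33×10⁻³
Beryllium ranks first.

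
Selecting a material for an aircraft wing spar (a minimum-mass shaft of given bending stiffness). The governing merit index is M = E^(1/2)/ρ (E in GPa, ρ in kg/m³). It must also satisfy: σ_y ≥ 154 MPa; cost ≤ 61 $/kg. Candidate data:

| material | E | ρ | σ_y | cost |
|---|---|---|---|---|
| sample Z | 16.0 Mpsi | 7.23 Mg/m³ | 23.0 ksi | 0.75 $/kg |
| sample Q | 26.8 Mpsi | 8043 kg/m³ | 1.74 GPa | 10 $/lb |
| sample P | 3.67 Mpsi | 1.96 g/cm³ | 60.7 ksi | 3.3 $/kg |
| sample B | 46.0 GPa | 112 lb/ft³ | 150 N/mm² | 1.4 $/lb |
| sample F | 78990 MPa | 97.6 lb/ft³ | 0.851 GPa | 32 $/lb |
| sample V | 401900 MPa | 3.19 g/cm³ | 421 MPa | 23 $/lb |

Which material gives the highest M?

Screen on constraints: σ_y ≥ 154 MPa; cost ≤ 61 $/kg. Survivors: sample Z, sample Q, sample P, sample V.
Normalizing units and computing the index:
  sample Z: E = 110.3 GPa, ρ = 7230 kg/m³
  sample Q: E = 184.8 GPa, ρ = 8043 kg/m³
  sample P: E = 25.30 GPa, ρ = 1960 kg/m³
  sample V: E = 401.9 GPa, ρ = 3190 kg/m³
  sample V: M = 6.28×10⁻³
  sample P: M = 2.57×10⁻³
  sample Q: M = 1.69×10⁻³
  sample Z: M = 1.45×10⁻³
Sample V has the largest M.

sample V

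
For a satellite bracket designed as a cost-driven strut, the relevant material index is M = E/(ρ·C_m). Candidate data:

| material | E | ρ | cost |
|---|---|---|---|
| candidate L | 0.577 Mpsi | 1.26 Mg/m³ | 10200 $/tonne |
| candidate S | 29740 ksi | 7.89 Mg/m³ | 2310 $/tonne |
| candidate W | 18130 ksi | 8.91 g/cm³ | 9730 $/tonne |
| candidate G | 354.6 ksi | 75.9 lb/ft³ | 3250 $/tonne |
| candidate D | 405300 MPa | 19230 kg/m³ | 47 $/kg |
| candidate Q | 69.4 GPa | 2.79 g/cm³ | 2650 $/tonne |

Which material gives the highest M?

candidate S

After converting to SI:
  candidate L: E = 3.978 GPa, ρ = 1260 kg/m³, cost = 10.20 $/kg
  candidate S: E = 205.1 GPa, ρ = 7890 kg/m³, cost = 2.310 $/kg
  candidate W: E = 125.0 GPa, ρ = 8910 kg/m³, cost = 9.730 $/kg
  candidate G: E = 2.445 GPa, ρ = 1216 kg/m³, cost = 3.250 $/kg
  candidate D: E = 405.3 GPa, ρ = 19230 kg/m³, cost = 47.00 $/kg
  candidate Q: E = 69.40 GPa, ρ = 2790 kg/m³, cost = 2.650 $/kg
  candidate S: M = 11.3 MN·m per $
  candidate Q: M = 9.39 MN·m per $
  candidate W: M = 1.44 MN·m per $
  candidate G: M = 0.619 MN·m per $
  candidate D: M = 0.448 MN·m per $
  candidate L: M = 0.310 MN·m per $
Candidate S ranks first.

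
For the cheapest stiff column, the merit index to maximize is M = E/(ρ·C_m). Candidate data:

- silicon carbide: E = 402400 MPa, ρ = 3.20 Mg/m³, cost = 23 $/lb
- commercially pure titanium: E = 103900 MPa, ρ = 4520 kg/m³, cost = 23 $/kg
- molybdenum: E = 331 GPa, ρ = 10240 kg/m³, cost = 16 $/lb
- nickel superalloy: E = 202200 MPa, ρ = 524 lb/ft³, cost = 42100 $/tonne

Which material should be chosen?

After converting to SI:
  silicon carbide: E = 402.4 GPa, ρ = 3200 kg/m³, cost = 50.71 $/kg
  commercially pure titanium: E = 103.9 GPa, ρ = 4520 kg/m³, cost = 23.00 $/kg
  molybdenum: E = 331.0 GPa, ρ = 10240 kg/m³, cost = 35.27 $/kg
  nickel superalloy: E = 202.2 GPa, ρ = 8394 kg/m³, cost = 42.10 $/kg
  silicon carbide: M = 2.48 MN·m per $
  commercially pure titanium: M = 0.999 MN·m per $
  molybdenum: M = 0.916 MN·m per $
  nickel superalloy: M = 0.572 MN·m per $
Highest index: silicon carbide.

silicon carbide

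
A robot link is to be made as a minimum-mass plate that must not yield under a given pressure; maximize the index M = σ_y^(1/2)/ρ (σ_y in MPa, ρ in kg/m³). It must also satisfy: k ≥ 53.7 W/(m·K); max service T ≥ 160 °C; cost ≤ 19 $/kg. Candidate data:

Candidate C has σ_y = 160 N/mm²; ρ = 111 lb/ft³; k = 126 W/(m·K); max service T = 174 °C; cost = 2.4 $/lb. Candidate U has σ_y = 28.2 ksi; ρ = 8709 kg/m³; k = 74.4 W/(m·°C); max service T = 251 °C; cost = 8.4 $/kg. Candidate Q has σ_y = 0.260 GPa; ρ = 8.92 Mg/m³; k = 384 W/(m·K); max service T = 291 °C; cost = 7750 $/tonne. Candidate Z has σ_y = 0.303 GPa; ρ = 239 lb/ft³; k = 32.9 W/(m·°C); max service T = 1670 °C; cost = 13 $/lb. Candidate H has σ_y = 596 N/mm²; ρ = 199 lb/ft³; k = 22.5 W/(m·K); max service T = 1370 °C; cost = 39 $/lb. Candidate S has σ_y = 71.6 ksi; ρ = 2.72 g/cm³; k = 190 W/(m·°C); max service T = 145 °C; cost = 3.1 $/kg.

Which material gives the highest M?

Screen on constraints: k ≥ 53.7 W/(m·K); max service T ≥ 160 °C; cost ≤ 19 $/kg. Survivors: candidate C, candidate U, candidate Q.
After converting to SI:
  candidate C: σ_y = 160.0 MPa, ρ = 1778 kg/m³
  candidate U: σ_y = 194.4 MPa, ρ = 8709 kg/m³
  candidate Q: σ_y = 260.0 MPa, ρ = 8920 kg/m³
  candidate C: M = 7.11×10⁻³
  candidate Q: M = 1.81×10⁻³
  candidate U: M = 1.60×10⁻³
The maximum is for candidate C.

candidate C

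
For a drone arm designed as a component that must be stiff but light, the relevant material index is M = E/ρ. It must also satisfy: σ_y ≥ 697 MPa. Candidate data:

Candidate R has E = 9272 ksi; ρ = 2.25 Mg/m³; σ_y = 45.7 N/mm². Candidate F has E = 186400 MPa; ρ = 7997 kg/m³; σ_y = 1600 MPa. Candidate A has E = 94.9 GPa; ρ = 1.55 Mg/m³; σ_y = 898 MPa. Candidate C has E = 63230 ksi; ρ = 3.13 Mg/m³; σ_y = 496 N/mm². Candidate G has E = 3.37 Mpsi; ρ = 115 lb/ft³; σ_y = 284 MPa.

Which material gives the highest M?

Screen on constraints: σ_y ≥ 697 MPa. Survivors: candidate F, candidate A.
Normalizing units and computing the index:
  candidate F: E = 186.4 GPa, ρ = 7997 kg/m³
  candidate A: E = 94.90 GPa, ρ = 1550 kg/m³
  candidate A: M = 61.2 MN·m/kg
  candidate F: M = 23.3 MN·m/kg
The maximum is for candidate A.

candidate A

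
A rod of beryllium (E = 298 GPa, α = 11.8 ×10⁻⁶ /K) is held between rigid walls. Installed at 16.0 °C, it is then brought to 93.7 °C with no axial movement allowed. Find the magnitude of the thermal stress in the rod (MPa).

ΔT = 77.70 K. Constrained thermal stress σ = E·α·ΔT = 298.0×10³ MPa × 11.8×10⁻⁶ × 77.70 = 273 MPa (compressive).

273 MPa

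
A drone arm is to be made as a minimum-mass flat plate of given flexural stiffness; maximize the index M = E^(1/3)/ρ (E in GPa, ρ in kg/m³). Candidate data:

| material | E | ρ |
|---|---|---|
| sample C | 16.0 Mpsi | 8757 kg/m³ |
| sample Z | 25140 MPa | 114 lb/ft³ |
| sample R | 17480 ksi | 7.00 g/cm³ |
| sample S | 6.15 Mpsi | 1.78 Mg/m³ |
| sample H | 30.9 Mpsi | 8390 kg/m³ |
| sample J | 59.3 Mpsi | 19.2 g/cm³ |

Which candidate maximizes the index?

In SI units:
  sample C: E = 110.3 GPa, ρ = 8757 kg/m³
  sample Z: E = 25.14 GPa, ρ = 1826 kg/m³
  sample R: E = 120.5 GPa, ρ = 7000 kg/m³
  sample S: E = 42.40 GPa, ρ = 1780 kg/m³
  sample H: E = 213.0 GPa, ρ = 8390 kg/m³
  sample J: E = 408.9 GPa, ρ = 19200 kg/m³
  sample S: M = 1.96×10⁻³
  sample Z: M = 1.60×10⁻³
  sample H: M = 0.712×10⁻³
  sample R: M = 0.706×10⁻³
  sample C: M = 0.548×10⁻³
  sample J: M = 0.387×10⁻³
Sample S ranks first.

sample S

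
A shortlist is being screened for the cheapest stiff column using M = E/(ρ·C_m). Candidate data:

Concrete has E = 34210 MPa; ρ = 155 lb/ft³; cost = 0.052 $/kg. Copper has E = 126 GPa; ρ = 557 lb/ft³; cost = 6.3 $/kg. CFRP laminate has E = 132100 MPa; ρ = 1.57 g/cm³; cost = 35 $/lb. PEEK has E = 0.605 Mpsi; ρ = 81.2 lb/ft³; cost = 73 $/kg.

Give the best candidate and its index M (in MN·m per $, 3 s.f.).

concrete, M = 265 MN·m per $

Convert each candidate to consistent units, then evaluate M:
  concrete: E = 34.21 GPa, ρ = 2483 kg/m³, cost = 0.05200 $/kg
  copper: E = 126.0 GPa, ρ = 8922 kg/m³, cost = 6.300 $/kg
  CFRP laminate: E = 132.1 GPa, ρ = 1570 kg/m³, cost = 77.16 $/kg
  PEEK: E = 4.171 GPa, ρ = 1301 kg/m³, cost = 73.00 $/kg
  concrete: M = 265 MN·m per $
  copper: M = 2.24 MN·m per $
  CFRP laminate: M = 1.09 MN·m per $
  PEEK: M = 0.0439 MN·m per $
Concrete has the largest M.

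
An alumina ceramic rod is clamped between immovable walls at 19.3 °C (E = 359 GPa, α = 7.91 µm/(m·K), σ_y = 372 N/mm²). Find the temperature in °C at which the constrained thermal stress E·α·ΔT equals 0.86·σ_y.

132 °C

σ_y = 372 N/mm² = 372.0 MPa.
E·α·ΔT = 319.9 MPa ⇒ ΔT = 319.9 / (359.0×10³ × 7.91×10⁻⁶) = 112.7 K.
T = 19.3 + 112.7 = 132.0 °C.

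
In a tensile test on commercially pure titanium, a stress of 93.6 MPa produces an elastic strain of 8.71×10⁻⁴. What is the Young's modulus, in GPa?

107 GPa

E = σ/ε = 93.6 MPa / 8.71×10⁻⁴ = 107500 MPa = 107 GPa.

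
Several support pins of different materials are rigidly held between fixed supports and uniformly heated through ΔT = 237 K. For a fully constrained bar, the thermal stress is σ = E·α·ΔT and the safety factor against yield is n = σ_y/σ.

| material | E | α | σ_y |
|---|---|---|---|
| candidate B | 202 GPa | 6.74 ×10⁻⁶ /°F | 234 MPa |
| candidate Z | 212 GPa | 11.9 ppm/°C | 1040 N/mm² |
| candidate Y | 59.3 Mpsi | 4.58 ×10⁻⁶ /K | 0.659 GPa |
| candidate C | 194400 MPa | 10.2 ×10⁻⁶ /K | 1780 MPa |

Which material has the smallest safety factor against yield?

In consistent units (E in GPa, α in ×10⁻⁶/K, σ_y in MPa):
  candidate B: E = 202.0, α = 12.1, σ_y = 234.0 → σ = 581 MPa, n = 0.403
  candidate Z: E = 212.0, α = 11.9, σ_y = 1040 → σ = 598 MPa, n = 1.74
  candidate Y: E = 408.9, α = 4.58, σ_y = 659.0 → σ = 444 MPa, n = 1.48
  candidate C: E = 194.4, α = 10.2, σ_y = 1780 → σ = 470 MPa, n = 3.79
The minimum is candidate B at n = 0.403.

candidate B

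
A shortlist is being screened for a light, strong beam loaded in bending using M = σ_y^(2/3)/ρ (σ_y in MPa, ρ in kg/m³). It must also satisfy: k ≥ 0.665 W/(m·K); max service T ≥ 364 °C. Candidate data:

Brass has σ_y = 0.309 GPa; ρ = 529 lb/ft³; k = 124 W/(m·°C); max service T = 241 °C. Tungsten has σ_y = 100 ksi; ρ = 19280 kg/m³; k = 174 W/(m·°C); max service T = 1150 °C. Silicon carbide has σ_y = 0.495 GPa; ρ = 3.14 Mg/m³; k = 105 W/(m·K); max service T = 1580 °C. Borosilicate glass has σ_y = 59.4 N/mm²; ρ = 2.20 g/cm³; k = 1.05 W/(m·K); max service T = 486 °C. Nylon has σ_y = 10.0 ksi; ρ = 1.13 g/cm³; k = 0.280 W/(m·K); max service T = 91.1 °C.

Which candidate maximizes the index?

silicon carbide

Screen on constraints: k ≥ 0.665 W/(m·K); max service T ≥ 364 °C. Survivors: tungsten, silicon carbide, borosilicate glass.
Convert each candidate to consistent units, then evaluate M:
  tungsten: σ_y = 689.5 MPa, ρ = 19280 kg/m³
  silicon carbide: σ_y = 495.0 MPa, ρ = 3140 kg/m³
  borosilicate glass: σ_y = 59.40 MPa, ρ = 2200 kg/m³
  silicon carbide: M = 19.9×10⁻³
  borosilicate glass: M = 6.92×10⁻³
  tungsten: M = 4.05×10⁻³
The maximum is for silicon carbide.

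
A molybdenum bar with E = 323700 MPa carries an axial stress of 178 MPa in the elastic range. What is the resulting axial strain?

E = 323700 MPa = 323.7 GPa = 323700 MPa.
ε = σ/E = 178 / 323700 = 5.50×10⁻⁴.

5.50×10⁻⁴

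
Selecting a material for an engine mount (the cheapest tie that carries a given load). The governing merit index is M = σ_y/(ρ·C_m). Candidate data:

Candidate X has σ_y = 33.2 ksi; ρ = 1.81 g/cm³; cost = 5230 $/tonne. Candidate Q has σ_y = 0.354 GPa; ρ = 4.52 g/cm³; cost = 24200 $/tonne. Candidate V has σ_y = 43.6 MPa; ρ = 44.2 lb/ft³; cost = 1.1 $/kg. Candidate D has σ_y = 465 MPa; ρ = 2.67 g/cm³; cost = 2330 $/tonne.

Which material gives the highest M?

candidate D

Convert each candidate to consistent units, then evaluate M:
  candidate X: σ_y = 228.9 MPa, ρ = 1810 kg/m³, cost = 5.230 $/kg
  candidate Q: σ_y = 354.0 MPa, ρ = 4520 kg/m³, cost = 24.20 $/kg
  candidate V: σ_y = 43.60 MPa, ρ = 708.0 kg/m³, cost = 1.100 $/kg
  candidate D: σ_y = 465.0 MPa, ρ = 2670 kg/m³, cost = 2.330 $/kg
  candidate D: M = 74.7 kN·m per $
  candidate V: M = 56.0 kN·m per $
  candidate X: M = 24.2 kN·m per $
  candidate Q: M = 3.24 kN·m per $
Highest index: candidate D.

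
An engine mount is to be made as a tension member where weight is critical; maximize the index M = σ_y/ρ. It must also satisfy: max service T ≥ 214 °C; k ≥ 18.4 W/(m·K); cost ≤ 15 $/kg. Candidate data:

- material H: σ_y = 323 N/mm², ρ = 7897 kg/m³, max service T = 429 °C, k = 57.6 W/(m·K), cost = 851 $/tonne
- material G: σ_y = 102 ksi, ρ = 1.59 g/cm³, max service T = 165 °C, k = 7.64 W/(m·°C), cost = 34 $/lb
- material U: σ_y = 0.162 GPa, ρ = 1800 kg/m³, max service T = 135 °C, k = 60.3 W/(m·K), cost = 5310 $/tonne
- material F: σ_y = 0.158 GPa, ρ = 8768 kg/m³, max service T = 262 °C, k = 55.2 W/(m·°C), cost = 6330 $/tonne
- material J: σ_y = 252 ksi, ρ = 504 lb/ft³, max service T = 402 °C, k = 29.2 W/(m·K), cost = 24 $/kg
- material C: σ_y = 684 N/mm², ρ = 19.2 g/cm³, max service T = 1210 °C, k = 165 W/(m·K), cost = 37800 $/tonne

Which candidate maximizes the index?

Screen on constraints: max service T ≥ 214 °C; k ≥ 18.4 W/(m·K); cost ≤ 15 $/kg. Survivors: material H, material F.
After converting to SI:
  material H: σ_y = 323.0 MPa, ρ = 7897 kg/m³
  material F: σ_y = 158.0 MPa, ρ = 8768 kg/m³
  material H: M = 40.9 kN·m/kg
  material F: M = 18.0 kN·m/kg
The maximum is for material H.

material H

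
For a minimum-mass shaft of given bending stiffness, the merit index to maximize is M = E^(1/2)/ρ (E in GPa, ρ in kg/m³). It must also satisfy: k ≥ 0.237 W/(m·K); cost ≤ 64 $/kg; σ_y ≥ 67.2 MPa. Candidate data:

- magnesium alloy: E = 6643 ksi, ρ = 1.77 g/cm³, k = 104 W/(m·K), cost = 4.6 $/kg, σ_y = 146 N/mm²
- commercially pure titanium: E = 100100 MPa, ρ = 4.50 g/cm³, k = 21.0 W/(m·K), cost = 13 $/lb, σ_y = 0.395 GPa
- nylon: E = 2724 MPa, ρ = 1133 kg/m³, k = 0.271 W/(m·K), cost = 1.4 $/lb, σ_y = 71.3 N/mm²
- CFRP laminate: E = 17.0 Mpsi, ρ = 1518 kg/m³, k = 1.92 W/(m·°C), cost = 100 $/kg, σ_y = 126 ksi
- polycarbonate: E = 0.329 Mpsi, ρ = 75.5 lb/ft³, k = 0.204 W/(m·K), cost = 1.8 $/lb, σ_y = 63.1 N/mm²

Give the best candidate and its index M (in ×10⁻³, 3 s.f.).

magnesium alloy, M = 3.82×10⁻³

Screen on constraints: k ≥ 0.237 W/(m·K); cost ≤ 64 $/kg; σ_y ≥ 67.2 MPa. Survivors: magnesium alloy, commercially pure titanium, nylon.
Putting every candidate on a common basis:
  magnesium alloy: E = 45.80 GPa, ρ = 1770 kg/m³
  commercially pure titanium: E = 100.1 GPa, ρ = 4500 kg/m³
  nylon: E = 2.724 GPa, ρ = 1133 kg/m³
  magnesium alloy: M = 3.82×10⁻³
  commercially pure titanium: M = 2.22×10⁻³
  nylon: M = 1.46×10⁻³
The maximum is for magnesium alloy.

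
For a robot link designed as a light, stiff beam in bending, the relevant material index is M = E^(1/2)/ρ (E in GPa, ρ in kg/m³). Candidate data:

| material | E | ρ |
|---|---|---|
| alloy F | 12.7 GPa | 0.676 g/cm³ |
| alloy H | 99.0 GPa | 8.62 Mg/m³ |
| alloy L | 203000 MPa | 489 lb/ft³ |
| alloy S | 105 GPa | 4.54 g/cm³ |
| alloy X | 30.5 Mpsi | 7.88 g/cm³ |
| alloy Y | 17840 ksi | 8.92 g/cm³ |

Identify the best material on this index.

alloy F

After converting to SI:
  alloy F: E = 12.70 GPa, ρ = 676.0 kg/m³
  alloy H: E = 99.00 GPa, ρ = 8620 kg/m³
  alloy L: E = 203.0 GPa, ρ = 7833 kg/m³
  alloy S: E = 105.0 GPa, ρ = 4540 kg/m³
  alloy X: E = 210.3 GPa, ρ = 7880 kg/m³
  alloy Y: E = 123.0 GPa, ρ = 8920 kg/m³
  alloy F: M = 5.27×10⁻³
  alloy S: M = 2.26×10⁻³
  alloy X: M = 1.84×10⁻³
  alloy L: M = 1.82×10⁻³
  alloy Y: M = 1.24×10⁻³
  alloy H: M = 1.15×10⁻³
Alloy F has the largest M.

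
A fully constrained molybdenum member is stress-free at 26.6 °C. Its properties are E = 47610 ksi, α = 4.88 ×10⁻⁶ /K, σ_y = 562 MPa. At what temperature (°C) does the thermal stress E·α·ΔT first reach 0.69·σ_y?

269 °C

E = 47610 ksi = 328.3 GPa.
E·α·ΔT = 387.8 MPa ⇒ ΔT = 387.8 / (328.3×10³ × 4.88×10⁻⁶) = 242.1 K.
T = 26.6 + 242.1 = 268.7 °C.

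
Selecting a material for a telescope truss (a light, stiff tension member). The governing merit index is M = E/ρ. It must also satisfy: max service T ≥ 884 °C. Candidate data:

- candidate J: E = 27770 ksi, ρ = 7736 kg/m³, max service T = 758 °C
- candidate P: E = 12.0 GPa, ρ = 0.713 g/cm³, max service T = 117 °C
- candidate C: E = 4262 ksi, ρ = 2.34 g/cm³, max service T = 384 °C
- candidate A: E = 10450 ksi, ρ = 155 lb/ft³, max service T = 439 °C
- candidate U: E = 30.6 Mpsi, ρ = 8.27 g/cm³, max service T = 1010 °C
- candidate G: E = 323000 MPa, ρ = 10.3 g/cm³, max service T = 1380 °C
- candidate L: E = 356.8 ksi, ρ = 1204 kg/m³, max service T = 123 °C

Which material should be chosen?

candidate G

Screen on constraints: max service T ≥ 884 °C. Survivors: candidate U, candidate G.
Convert each candidate to consistent units, then evaluate M:
  candidate U: E = 211.0 GPa, ρ = 8270 kg/m³
  candidate G: E = 323.0 GPa, ρ = 10300 kg/m³
  candidate G: M = 31.4 MN·m/kg
  candidate U: M = 25.5 MN·m/kg
Highest index: candidate G.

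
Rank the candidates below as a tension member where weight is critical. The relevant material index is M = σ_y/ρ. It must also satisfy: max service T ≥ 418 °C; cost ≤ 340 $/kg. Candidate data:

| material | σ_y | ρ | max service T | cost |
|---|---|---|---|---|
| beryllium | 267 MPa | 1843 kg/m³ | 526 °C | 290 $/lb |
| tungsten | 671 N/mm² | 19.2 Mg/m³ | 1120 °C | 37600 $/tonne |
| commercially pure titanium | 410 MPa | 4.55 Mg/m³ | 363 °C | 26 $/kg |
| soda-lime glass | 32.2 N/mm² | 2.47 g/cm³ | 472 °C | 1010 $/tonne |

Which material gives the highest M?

Screen on constraints: max service T ≥ 418 °C; cost ≤ 340 $/kg. Survivors: tungsten, soda-lime glass.
Normalizing units and computing the index:
  tungsten: σ_y = 671.0 MPa, ρ = 19200 kg/m³
  soda-lime glass: σ_y = 32.20 MPa, ρ = 2470 kg/m³
  tungsten: M = 34.9 kN·m/kg
  soda-lime glass: M = 13.0 kN·m/kg
The maximum is for tungsten.

tungsten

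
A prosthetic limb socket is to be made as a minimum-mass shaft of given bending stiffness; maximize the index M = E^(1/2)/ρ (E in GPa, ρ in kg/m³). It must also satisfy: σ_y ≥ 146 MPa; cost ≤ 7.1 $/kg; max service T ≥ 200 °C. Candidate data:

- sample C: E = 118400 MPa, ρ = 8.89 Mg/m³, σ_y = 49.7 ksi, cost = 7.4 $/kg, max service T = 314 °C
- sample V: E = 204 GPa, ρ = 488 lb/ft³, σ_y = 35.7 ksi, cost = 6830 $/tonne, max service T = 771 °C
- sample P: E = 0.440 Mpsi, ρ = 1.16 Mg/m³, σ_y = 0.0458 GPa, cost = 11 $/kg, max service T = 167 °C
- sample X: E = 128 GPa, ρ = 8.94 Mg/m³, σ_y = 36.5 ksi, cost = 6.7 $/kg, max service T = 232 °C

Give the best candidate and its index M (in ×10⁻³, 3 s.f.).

Screen on constraints: σ_y ≥ 146 MPa; cost ≤ 7.1 $/kg; max service T ≥ 200 °C. Survivors: sample V, sample X.
Normalizing units and computing the index:
  sample V: E = 204.0 GPa, ρ = 7817 kg/m³
  sample X: E = 128.0 GPa, ρ = 8940 kg/m³
  sample V: M = 1.83×10⁻³
  sample X: M = 1.27×10⁻³
Sample V has the largest M.

sample V, M = 1.83×10⁻³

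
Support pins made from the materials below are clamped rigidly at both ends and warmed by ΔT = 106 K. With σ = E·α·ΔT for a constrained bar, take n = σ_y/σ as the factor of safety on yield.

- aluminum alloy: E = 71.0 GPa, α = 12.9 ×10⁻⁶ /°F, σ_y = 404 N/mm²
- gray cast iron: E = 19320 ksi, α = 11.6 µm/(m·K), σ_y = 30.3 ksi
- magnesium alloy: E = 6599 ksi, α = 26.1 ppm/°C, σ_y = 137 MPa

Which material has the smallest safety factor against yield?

Converting E to GPa, α to ×10⁻⁶/K, σ_y to MPa, then σ and n for each:
  aluminum alloy: E = 71.00, α = 23.2, σ_y = 404.0 → σ = 175 MPa, n = 2.31
  gray cast iron: E = 133.2, α = 11.6, σ_y = 208.9 → σ = 164 MPa, n = 1.28
  magnesium alloy: E = 45.50, α = 26.1, σ_y = 137.0 → σ = 126 MPa, n = 1.09
Smallest n: magnesium alloy with n = 1.09.

magnesium alloy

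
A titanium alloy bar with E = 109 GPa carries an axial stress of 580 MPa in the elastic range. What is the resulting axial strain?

5.32×10⁻³

ε = σ/E = 580 / 109000 = 5.32×10⁻³.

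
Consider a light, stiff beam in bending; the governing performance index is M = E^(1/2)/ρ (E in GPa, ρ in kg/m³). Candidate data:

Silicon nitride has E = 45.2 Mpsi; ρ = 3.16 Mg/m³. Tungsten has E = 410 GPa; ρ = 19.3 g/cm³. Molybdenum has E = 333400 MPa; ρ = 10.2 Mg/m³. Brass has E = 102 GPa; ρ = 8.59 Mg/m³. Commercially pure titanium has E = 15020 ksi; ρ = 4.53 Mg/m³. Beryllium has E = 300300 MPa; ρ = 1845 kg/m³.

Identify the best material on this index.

Putting every candidate on a common basis:
  silicon nitride: E = 311.6 GPa, ρ = 3160 kg/m³
  tungsten: E = 410.0 GPa, ρ = 19300 kg/m³
  molybdenum: E = 333.4 GPa, ρ = 10200 kg/m³
  brass: E = 102.0 GPa, ρ = 8590 kg/m³
  commercially pure titanium: E = 103.6 GPa, ρ = 4530 kg/m³
  beryllium: E = 300.3 GPa, ρ = 1845 kg/m³
  beryllium: M = 9.39×10⁻³
  silicon nitride: M = 5.59×10⁻³
  commercially pure titanium: M = 2.25×10⁻³
  molybdenum: M = 1.79×10⁻³
  brass: M = 1.18×10⁻³
  tungsten: M = 1.05×10⁻³
The maximum is for beryllium.

beryllium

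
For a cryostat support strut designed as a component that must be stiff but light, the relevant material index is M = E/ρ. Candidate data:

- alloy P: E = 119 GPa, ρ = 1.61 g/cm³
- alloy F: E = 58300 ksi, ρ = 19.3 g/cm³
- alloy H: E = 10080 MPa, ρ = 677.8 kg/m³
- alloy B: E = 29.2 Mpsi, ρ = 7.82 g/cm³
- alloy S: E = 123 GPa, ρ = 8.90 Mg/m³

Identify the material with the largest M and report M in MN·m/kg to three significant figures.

Putting every candidate on a common basis:
  alloy P: E = 119.0 GPa, ρ = 1610 kg/m³
  alloy F: E = 402.0 GPa, ρ = 19300 kg/m³
  alloy H: E = 10.08 GPa, ρ = 677.8 kg/m³
  alloy B: E = 201.3 GPa, ρ = 7820 kg/m³
  alloy S: E = 123.0 GPa, ρ = 8900 kg/m³
  alloy P: M = 73.9 MN·m/kg
  alloy B: M = 25.7 MN·m/kg
  alloy F: M = 20.8 MN·m/kg
  alloy H: M = 14.9 MN·m/kg
  alloy S: M = 13.8 MN·m/kg
Alloy P has the largest M.

alloy P, M = 73.9 MN·m/kg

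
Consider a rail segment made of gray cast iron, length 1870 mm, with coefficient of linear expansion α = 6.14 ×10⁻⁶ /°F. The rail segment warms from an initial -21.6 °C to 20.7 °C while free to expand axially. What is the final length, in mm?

Convert α: 6.14×10⁻⁶/°F × (9/5) = 11.1×10⁻⁶/K.
ΔT = 20.7 − (-21.6) = 42.30 K.
ΔL = α·L₀·ΔT = 11.1×10⁻⁶ × 1870 mm × 42.30 K = 0.874 mm.
L = L₀ + ΔL = 1870 + 0.874 = 1870.9 mm.

1870.9 mm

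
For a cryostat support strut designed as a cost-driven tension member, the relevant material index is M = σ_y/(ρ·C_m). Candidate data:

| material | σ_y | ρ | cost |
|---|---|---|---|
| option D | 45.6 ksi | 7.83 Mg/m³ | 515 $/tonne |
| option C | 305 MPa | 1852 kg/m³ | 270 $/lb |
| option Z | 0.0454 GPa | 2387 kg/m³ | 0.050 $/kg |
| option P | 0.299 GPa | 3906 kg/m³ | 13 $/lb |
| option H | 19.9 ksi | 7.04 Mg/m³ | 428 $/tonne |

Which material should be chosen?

option Z

Normalizing units and computing the index:
  option D: σ_y = 314.4 MPa, ρ = 7830 kg/m³, cost = 0.5150 $/kg
  option C: σ_y = 305.0 MPa, ρ = 1852 kg/m³, cost = 595.2 $/kg
  option Z: σ_y = 45.40 MPa, ρ = 2387 kg/m³, cost = 0.05000 $/kg
  option P: σ_y = 299.0 MPa, ρ = 3906 kg/m³, cost = 28.66 $/kg
  option H: σ_y = 137.2 MPa, ρ = 7040 kg/m³, cost = 0.4280 $/kg
  option Z: M = 380 kN·m per $
  option D: M = 78.0 kN·m per $
  option H: M = 45.5 kN·m per $
  option P: M = 2.67 kN·m per $
  option C: M = 0.277 kN·m per $
Option Z has the largest M.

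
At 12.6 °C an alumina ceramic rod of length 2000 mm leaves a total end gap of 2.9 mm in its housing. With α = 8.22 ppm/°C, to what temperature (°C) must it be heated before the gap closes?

α·L₀·ΔT = 2.9 mm ⇒ ΔT = 2.9 / (8.22×10⁻⁶ × 2000.0) = 176.4 K.
T = 12.6 + 176.4 = 189.0 °C.

189 °C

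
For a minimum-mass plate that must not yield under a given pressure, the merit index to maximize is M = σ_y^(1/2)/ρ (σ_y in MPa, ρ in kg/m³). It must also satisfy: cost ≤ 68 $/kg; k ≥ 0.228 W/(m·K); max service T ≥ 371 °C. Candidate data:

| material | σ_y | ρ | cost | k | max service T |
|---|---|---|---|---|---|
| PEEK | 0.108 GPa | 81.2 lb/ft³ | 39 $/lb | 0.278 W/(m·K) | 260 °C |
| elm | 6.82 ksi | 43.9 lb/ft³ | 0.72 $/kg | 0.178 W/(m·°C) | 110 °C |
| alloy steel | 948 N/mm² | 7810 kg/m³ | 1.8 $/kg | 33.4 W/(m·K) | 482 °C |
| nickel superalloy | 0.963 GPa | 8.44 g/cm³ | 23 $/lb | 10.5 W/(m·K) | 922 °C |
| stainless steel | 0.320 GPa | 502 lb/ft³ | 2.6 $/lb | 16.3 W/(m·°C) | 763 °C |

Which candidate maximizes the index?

Screen on constraints: cost ≤ 68 $/kg; k ≥ 0.228 W/(m·K); max service T ≥ 371 °C. Survivors: alloy steel, nickel superalloy, stainless steel.
Normalizing units and computing the index:
  alloy steel: σ_y = 948.0 MPa, ρ = 7810 kg/m³
  nickel superalloy: σ_y = 963.0 MPa, ρ = 8440 kg/m³
  stainless steel: σ_y = 320.0 MPa, ρ = 8041 kg/m³
  alloy steel: M = 3.94×10⁻³
  nickel superalloy: M = 3.68×10⁻³
  stainless steel: M = 2.22×10⁻³
The maximum is for alloy steel.

alloy steel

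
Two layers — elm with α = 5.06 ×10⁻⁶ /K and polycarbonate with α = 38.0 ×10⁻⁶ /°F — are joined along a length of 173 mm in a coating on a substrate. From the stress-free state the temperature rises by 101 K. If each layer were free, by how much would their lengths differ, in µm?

polycarbonate: α = 38.0×10⁻⁶/°F × 9/5 = 68.4×10⁻⁶/K.
Δα = |5.06 − 68.4|×10⁻⁶/K = 63.3×10⁻⁶/K.
ΔL_mismatch = Δα·L·ΔT = 63.3×10⁻⁶ × 173.0 mm × 101.0 K = 1110 µm.

1110 µm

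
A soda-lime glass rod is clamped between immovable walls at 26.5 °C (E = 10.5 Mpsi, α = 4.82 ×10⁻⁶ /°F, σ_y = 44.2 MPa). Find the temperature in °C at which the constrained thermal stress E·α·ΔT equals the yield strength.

E = 10.5 Mpsi = 72.39 GPa.
α = 4.82×10⁻⁶/°F × 9/5 = 8.68×10⁻⁶/K.
E·α·ΔT = 44.20 MPa ⇒ ΔT = 44.20 / (72.39×10³ × 8.68×10⁻⁶) = 70.37 K.
T = 26.5 + 70.37 = 96.87 °C.

96.9 °C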